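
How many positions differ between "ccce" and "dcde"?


Comparing "ccce" and "dcde" position by position:
  Position 0: 'c' vs 'd' => DIFFER
  Position 1: 'c' vs 'c' => same
  Position 2: 'c' vs 'd' => DIFFER
  Position 3: 'e' vs 'e' => same
Positions that differ: 2

2


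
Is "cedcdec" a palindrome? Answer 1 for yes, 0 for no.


Input: cedcdec
Reversed: cedcdec
  Compare pos 0 ('c') with pos 6 ('c'): match
  Compare pos 1 ('e') with pos 5 ('e'): match
  Compare pos 2 ('d') with pos 4 ('d'): match
Result: palindrome

1


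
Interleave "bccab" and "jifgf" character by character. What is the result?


Interleaving "bccab" and "jifgf":
  Position 0: 'b' from first, 'j' from second => "bj"
  Position 1: 'c' from first, 'i' from second => "ci"
  Position 2: 'c' from first, 'f' from second => "cf"
  Position 3: 'a' from first, 'g' from second => "ag"
  Position 4: 'b' from first, 'f' from second => "bf"
Result: bjcicfagbf

bjcicfagbf


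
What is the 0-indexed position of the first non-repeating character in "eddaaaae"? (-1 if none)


Input: eddaaaae
Character frequencies:
  'a': 4
  'd': 2
  'e': 2
Scanning left to right for freq == 1:
  Position 0 ('e'): freq=2, skip
  Position 1 ('d'): freq=2, skip
  Position 2 ('d'): freq=2, skip
  Position 3 ('a'): freq=4, skip
  Position 4 ('a'): freq=4, skip
  Position 5 ('a'): freq=4, skip
  Position 6 ('a'): freq=4, skip
  Position 7 ('e'): freq=2, skip
  No unique character found => answer = -1

-1


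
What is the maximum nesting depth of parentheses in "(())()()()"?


Input: "(())()()()"
Tracking depth:
  Position 0 '(': depth becomes 1
  Position 1 '(': depth becomes 2
  Position 2 ')': depth becomes 1
  Position 3 ')': depth becomes 0
  Position 4 '(': depth becomes 1
  Position 5 ')': depth becomes 0
  Position 6 '(': depth becomes 1
  Position 7 ')': depth becomes 0
  Position 8 '(': depth becomes 1
  Position 9 ')': depth becomes 0
Maximum depth reached: 2

2


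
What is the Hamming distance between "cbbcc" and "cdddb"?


Comparing "cbbcc" and "cdddb" position by position:
  Position 0: 'c' vs 'c' => same
  Position 1: 'b' vs 'd' => differ
  Position 2: 'b' vs 'd' => differ
  Position 3: 'c' vs 'd' => differ
  Position 4: 'c' vs 'b' => differ
Total differences (Hamming distance): 4

4


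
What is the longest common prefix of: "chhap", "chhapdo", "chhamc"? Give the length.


Words: chhap, chhapdo, chhamc
  Position 0: all 'c' => match
  Position 1: all 'h' => match
  Position 2: all 'h' => match
  Position 3: all 'a' => match
  Position 4: ('p', 'p', 'm') => mismatch, stop
LCP = "chha" (length 4)

4


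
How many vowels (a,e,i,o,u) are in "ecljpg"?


Input: ecljpg
Checking each character:
  'e' at position 0: vowel (running total: 1)
  'c' at position 1: consonant
  'l' at position 2: consonant
  'j' at position 3: consonant
  'p' at position 4: consonant
  'g' at position 5: consonant
Total vowels: 1

1


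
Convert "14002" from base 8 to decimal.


Input: "14002" in base 8
Positional expansion:
  Digit '1' (value 1) x 8^4 = 4096
  Digit '4' (value 4) x 8^3 = 2048
  Digit '0' (value 0) x 8^2 = 0
  Digit '0' (value 0) x 8^1 = 0
  Digit '2' (value 2) x 8^0 = 2
Sum = 6146

6146


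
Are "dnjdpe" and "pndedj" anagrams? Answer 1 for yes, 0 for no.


Strings: "dnjdpe", "pndedj"
Sorted first:  ddejnp
Sorted second: ddejnp
Sorted forms match => anagrams

1


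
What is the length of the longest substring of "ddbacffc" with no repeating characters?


Input: "ddbacffc"
Sliding window (track last position of each char):
  Position 0 ('d'): window [0,0] length 1 -- new best
  Position 1 ('d'): repeat (last at 0), move window start to 1
  Position 1 ('d'): window [1,1] length 1
  Position 2 ('b'): window [1,2] length 2 -- new best
  Position 3 ('a'): window [1,3] length 3 -- new best
  Position 4 ('c'): window [1,4] length 4 -- new best
  Position 5 ('f'): window [1,5] length 5 -- new best
  Position 6 ('f'): repeat (last at 5), move window start to 6
  Position 6 ('f'): window [6,6] length 1
  Position 7 ('c'): window [6,7] length 2
Longest substring with no repeats: "dbacf" with length 5

5


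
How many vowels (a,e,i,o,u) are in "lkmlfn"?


Input: lkmlfn
Checking each character:
  'l' at position 0: consonant
  'k' at position 1: consonant
  'm' at position 2: consonant
  'l' at position 3: consonant
  'f' at position 4: consonant
  'n' at position 5: consonant
Total vowels: 0

0


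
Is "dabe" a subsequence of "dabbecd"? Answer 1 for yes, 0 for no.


Check if "dabe" is a subsequence of "dabbecd"
Greedy scan:
  Position 0 ('d'): matches sub[0] = 'd'
  Position 1 ('a'): matches sub[1] = 'a'
  Position 2 ('b'): matches sub[2] = 'b'
  Position 3 ('b'): no match needed
  Position 4 ('e'): matches sub[3] = 'e'
  Position 5 ('c'): no match needed
  Position 6 ('d'): no match needed
All 4 characters matched => is a subsequence

1


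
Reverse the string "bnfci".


Input: bnfci
Reading characters right to left:
  Position 4: 'i'
  Position 3: 'c'
  Position 2: 'f'
  Position 1: 'n'
  Position 0: 'b'
Reversed: icfnb

icfnb


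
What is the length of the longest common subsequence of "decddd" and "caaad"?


LCS of "decddd" and "caaad"
DP table:
           c    a    a    a    d
      0    0    0    0    0    0
  d   0    0    0    0    0    1
  e   0    0    0    0    0    1
  c   0    1    1    1    1    1
  d   0    1    1    1    1    2
  d   0    1    1    1    1    2
  d   0    1    1    1    1    2
LCS length = dp[6][5] = 2

2


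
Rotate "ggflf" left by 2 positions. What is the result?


Input: "ggflf", rotate left by 2
First 2 characters: "gg"
Remaining characters: "flf"
Concatenate remaining + first: "flf" + "gg" = "flfgg"

flfgg


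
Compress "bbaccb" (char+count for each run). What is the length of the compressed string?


Input: bbaccb
Runs:
  'b' x 2 => "b2"
  'a' x 1 => "a1"
  'c' x 2 => "c2"
  'b' x 1 => "b1"
Compressed: "b2a1c2b1"
Compressed length: 8

8


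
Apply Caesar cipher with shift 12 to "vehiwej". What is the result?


Caesar cipher: shift "vehiwej" by 12
  'v' (pos 21) + 12 = pos 7 = 'h'
  'e' (pos 4) + 12 = pos 16 = 'q'
  'h' (pos 7) + 12 = pos 19 = 't'
  'i' (pos 8) + 12 = pos 20 = 'u'
  'w' (pos 22) + 12 = pos 8 = 'i'
  'e' (pos 4) + 12 = pos 16 = 'q'
  'j' (pos 9) + 12 = pos 21 = 'v'
Result: hqtuiqv

hqtuiqv


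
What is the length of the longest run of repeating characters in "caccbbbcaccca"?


Input: "caccbbbcaccca"
Scanning for longest run:
  Position 1 ('a'): new char, reset run to 1
  Position 2 ('c'): new char, reset run to 1
  Position 3 ('c'): continues run of 'c', length=2
  Position 4 ('b'): new char, reset run to 1
  Position 5 ('b'): continues run of 'b', length=2
  Position 6 ('b'): continues run of 'b', length=3
  Position 7 ('c'): new char, reset run to 1
  Position 8 ('a'): new char, reset run to 1
  Position 9 ('c'): new char, reset run to 1
  Position 10 ('c'): continues run of 'c', length=2
  Position 11 ('c'): continues run of 'c', length=3
  Position 12 ('a'): new char, reset run to 1
Longest run: 'b' with length 3

3


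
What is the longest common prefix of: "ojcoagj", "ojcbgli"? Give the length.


Words: ojcoagj, ojcbgli
  Position 0: all 'o' => match
  Position 1: all 'j' => match
  Position 2: all 'c' => match
  Position 3: ('o', 'b') => mismatch, stop
LCP = "ojc" (length 3)

3


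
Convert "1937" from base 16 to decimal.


Input: "1937" in base 16
Positional expansion:
  Digit '1' (value 1) x 16^3 = 4096
  Digit '9' (value 9) x 16^2 = 2304
  Digit '3' (value 3) x 16^1 = 48
  Digit '7' (value 7) x 16^0 = 7
Sum = 6455

6455


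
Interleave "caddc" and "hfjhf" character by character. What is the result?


Interleaving "caddc" and "hfjhf":
  Position 0: 'c' from first, 'h' from second => "ch"
  Position 1: 'a' from first, 'f' from second => "af"
  Position 2: 'd' from first, 'j' from second => "dj"
  Position 3: 'd' from first, 'h' from second => "dh"
  Position 4: 'c' from first, 'f' from second => "cf"
Result: chafdjdhcf

chafdjdhcf


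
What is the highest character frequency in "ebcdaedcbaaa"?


Input: ebcdaedcbaaa
Character counts:
  'a': 4
  'b': 2
  'c': 2
  'd': 2
  'e': 2
Maximum frequency: 4

4


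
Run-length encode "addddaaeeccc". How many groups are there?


Input: addddaaeeccc
Scanning for consecutive runs:
  Group 1: 'a' x 1 (positions 0-0)
  Group 2: 'd' x 4 (positions 1-4)
  Group 3: 'a' x 2 (positions 5-6)
  Group 4: 'e' x 2 (positions 7-8)
  Group 5: 'c' x 3 (positions 9-11)
Total groups: 5

5


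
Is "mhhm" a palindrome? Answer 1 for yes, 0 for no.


Input: mhhm
Reversed: mhhm
  Compare pos 0 ('m') with pos 3 ('m'): match
  Compare pos 1 ('h') with pos 2 ('h'): match
Result: palindrome

1


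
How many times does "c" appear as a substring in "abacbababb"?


Searching for "c" in "abacbababb"
Scanning each position:
  Position 0: "a" => no
  Position 1: "b" => no
  Position 2: "a" => no
  Position 3: "c" => MATCH
  Position 4: "b" => no
  Position 5: "a" => no
  Position 6: "b" => no
  Position 7: "a" => no
  Position 8: "b" => no
  Position 9: "b" => no
Total occurrences: 1

1


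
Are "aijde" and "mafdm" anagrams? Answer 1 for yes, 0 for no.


Strings: "aijde", "mafdm"
Sorted first:  adeij
Sorted second: adfmm
Differ at position 2: 'e' vs 'f' => not anagrams

0


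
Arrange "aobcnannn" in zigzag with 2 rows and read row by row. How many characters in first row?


Zigzag "aobcnannn" into 2 rows:
Placing characters:
  'a' => row 0
  'o' => row 1
  'b' => row 0
  'c' => row 1
  'n' => row 0
  'a' => row 1
  'n' => row 0
  'n' => row 1
  'n' => row 0
Rows:
  Row 0: "abnnn"
  Row 1: "ocan"
First row length: 5

5


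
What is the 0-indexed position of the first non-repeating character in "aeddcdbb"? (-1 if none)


Input: aeddcdbb
Character frequencies:
  'a': 1
  'b': 2
  'c': 1
  'd': 3
  'e': 1
Scanning left to right for freq == 1:
  Position 0 ('a'): unique! => answer = 0

0


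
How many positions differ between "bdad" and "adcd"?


Comparing "bdad" and "adcd" position by position:
  Position 0: 'b' vs 'a' => DIFFER
  Position 1: 'd' vs 'd' => same
  Position 2: 'a' vs 'c' => DIFFER
  Position 3: 'd' vs 'd' => same
Positions that differ: 2

2


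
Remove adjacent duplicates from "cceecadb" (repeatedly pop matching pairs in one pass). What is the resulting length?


Input: cceecadb
Stack-based adjacent duplicate removal:
  Read 'c': push. Stack: c
  Read 'c': matches stack top 'c' => pop. Stack: (empty)
  Read 'e': push. Stack: e
  Read 'e': matches stack top 'e' => pop. Stack: (empty)
  Read 'c': push. Stack: c
  Read 'a': push. Stack: ca
  Read 'd': push. Stack: cad
  Read 'b': push. Stack: cadb
Final stack: "cadb" (length 4)

4


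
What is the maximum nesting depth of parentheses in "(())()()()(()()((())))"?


Input: "(())()()()(()()((())))"
Tracking depth:
  Position 0 '(': depth becomes 1
  Position 1 '(': depth becomes 2
  Position 2 ')': depth becomes 1
  Position 3 ')': depth becomes 0
  Position 4 '(': depth becomes 1
  Position 5 ')': depth becomes 0
  Position 6 '(': depth becomes 1
  Position 7 ')': depth becomes 0
  Position 8 '(': depth becomes 1
  Position 9 ')': depth becomes 0
  Position 10 '(': depth becomes 1
  Position 11 '(': depth becomes 2
  Position 12 ')': depth becomes 1
  Position 13 '(': depth becomes 2
  Position 14 ')': depth becomes 1
  Position 15 '(': depth becomes 2
  Position 16 '(': depth becomes 3
  Position 17 '(': depth becomes 4
  Position 18 ')': depth becomes 3
  Position 19 ')': depth becomes 2
  Position 20 ')': depth becomes 1
  Position 21 ')': depth becomes 0
Maximum depth reached: 4

4


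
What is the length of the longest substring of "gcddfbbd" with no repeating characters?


Input: "gcddfbbd"
Sliding window (track last position of each char):
  Position 0 ('g'): window [0,0] length 1 -- new best
  Position 1 ('c'): window [0,1] length 2 -- new best
  Position 2 ('d'): window [0,2] length 3 -- new best
  Position 3 ('d'): repeat (last at 2), move window start to 3
  Position 3 ('d'): window [3,3] length 1
  Position 4 ('f'): window [3,4] length 2
  Position 5 ('b'): window [3,5] length 3
  Position 6 ('b'): repeat (last at 5), move window start to 6
  Position 6 ('b'): window [6,6] length 1
  Position 7 ('d'): window [6,7] length 2
Longest substring with no repeats: "gcd" with length 3

3


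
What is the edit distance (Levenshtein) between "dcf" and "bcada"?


Computing edit distance: "dcf" -> "bcada"
DP table:
           b    c    a    d    a
      0    1    2    3    4    5
  d   1    1    2    3    3    4
  c   2    2    1    2    3    4
  f   3    3    2    2    3    4
Edit distance = dp[3][5] = 4

4


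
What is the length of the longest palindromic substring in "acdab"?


Input: "acdab"
Checking substrings for palindromes:
  No multi-char palindromic substrings found
Longest palindromic substring: "a" with length 1

1


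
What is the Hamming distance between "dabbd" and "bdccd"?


Comparing "dabbd" and "bdccd" position by position:
  Position 0: 'd' vs 'b' => differ
  Position 1: 'a' vs 'd' => differ
  Position 2: 'b' vs 'c' => differ
  Position 3: 'b' vs 'c' => differ
  Position 4: 'd' vs 'd' => same
Total differences (Hamming distance): 4

4


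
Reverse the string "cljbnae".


Input: cljbnae
Reading characters right to left:
  Position 6: 'e'
  Position 5: 'a'
  Position 4: 'n'
  Position 3: 'b'
  Position 2: 'j'
  Position 1: 'l'
  Position 0: 'c'
Reversed: eanbjlc

eanbjlc


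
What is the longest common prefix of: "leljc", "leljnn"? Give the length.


Words: leljc, leljnn
  Position 0: all 'l' => match
  Position 1: all 'e' => match
  Position 2: all 'l' => match
  Position 3: all 'j' => match
  Position 4: ('c', 'n') => mismatch, stop
LCP = "lelj" (length 4)

4


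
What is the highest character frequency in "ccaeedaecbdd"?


Input: ccaeedaecbdd
Character counts:
  'a': 2
  'b': 1
  'c': 3
  'd': 3
  'e': 3
Maximum frequency: 3

3


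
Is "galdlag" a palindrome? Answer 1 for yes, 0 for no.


Input: galdlag
Reversed: galdlag
  Compare pos 0 ('g') with pos 6 ('g'): match
  Compare pos 1 ('a') with pos 5 ('a'): match
  Compare pos 2 ('l') with pos 4 ('l'): match
Result: palindrome

1


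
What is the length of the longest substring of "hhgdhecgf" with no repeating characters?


Input: "hhgdhecgf"
Sliding window (track last position of each char):
  Position 0 ('h'): window [0,0] length 1 -- new best
  Position 1 ('h'): repeat (last at 0), move window start to 1
  Position 1 ('h'): window [1,1] length 1
  Position 2 ('g'): window [1,2] length 2 -- new best
  Position 3 ('d'): window [1,3] length 3 -- new best
  Position 4 ('h'): repeat (last at 1), move window start to 2
  Position 4 ('h'): window [2,4] length 3
  Position 5 ('e'): window [2,5] length 4 -- new best
  Position 6 ('c'): window [2,6] length 5 -- new best
  Position 7 ('g'): repeat (last at 2), move window start to 3
  Position 7 ('g'): window [3,7] length 5
  Position 8 ('f'): window [3,8] length 6 -- new best
Longest substring with no repeats: "dhecgf" with length 6

6


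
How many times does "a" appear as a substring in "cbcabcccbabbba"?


Searching for "a" in "cbcabcccbabbba"
Scanning each position:
  Position 0: "c" => no
  Position 1: "b" => no
  Position 2: "c" => no
  Position 3: "a" => MATCH
  Position 4: "b" => no
  Position 5: "c" => no
  Position 6: "c" => no
  Position 7: "c" => no
  Position 8: "b" => no
  Position 9: "a" => MATCH
  Position 10: "b" => no
  Position 11: "b" => no
  Position 12: "b" => no
  Position 13: "a" => MATCH
Total occurrences: 3

3


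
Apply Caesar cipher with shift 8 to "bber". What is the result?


Caesar cipher: shift "bber" by 8
  'b' (pos 1) + 8 = pos 9 = 'j'
  'b' (pos 1) + 8 = pos 9 = 'j'
  'e' (pos 4) + 8 = pos 12 = 'm'
  'r' (pos 17) + 8 = pos 25 = 'z'
Result: jjmz

jjmz


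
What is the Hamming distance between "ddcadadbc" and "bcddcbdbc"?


Comparing "ddcadadbc" and "bcddcbdbc" position by position:
  Position 0: 'd' vs 'b' => differ
  Position 1: 'd' vs 'c' => differ
  Position 2: 'c' vs 'd' => differ
  Position 3: 'a' vs 'd' => differ
  Position 4: 'd' vs 'c' => differ
  Position 5: 'a' vs 'b' => differ
  Position 6: 'd' vs 'd' => same
  Position 7: 'b' vs 'b' => same
  Position 8: 'c' vs 'c' => same
Total differences (Hamming distance): 6

6


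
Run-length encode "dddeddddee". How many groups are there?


Input: dddeddddee
Scanning for consecutive runs:
  Group 1: 'd' x 3 (positions 0-2)
  Group 2: 'e' x 1 (positions 3-3)
  Group 3: 'd' x 4 (positions 4-7)
  Group 4: 'e' x 2 (positions 8-9)
Total groups: 4

4


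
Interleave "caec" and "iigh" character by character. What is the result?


Interleaving "caec" and "iigh":
  Position 0: 'c' from first, 'i' from second => "ci"
  Position 1: 'a' from first, 'i' from second => "ai"
  Position 2: 'e' from first, 'g' from second => "eg"
  Position 3: 'c' from first, 'h' from second => "ch"
Result: ciaiegch

ciaiegch


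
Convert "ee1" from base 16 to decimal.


Input: "ee1" in base 16
Positional expansion:
  Digit 'e' (value 14) x 16^2 = 3584
  Digit 'e' (value 14) x 16^1 = 224
  Digit '1' (value 1) x 16^0 = 1
Sum = 3809

3809


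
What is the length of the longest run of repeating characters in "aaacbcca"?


Input: "aaacbcca"
Scanning for longest run:
  Position 1 ('a'): continues run of 'a', length=2
  Position 2 ('a'): continues run of 'a', length=3
  Position 3 ('c'): new char, reset run to 1
  Position 4 ('b'): new char, reset run to 1
  Position 5 ('c'): new char, reset run to 1
  Position 6 ('c'): continues run of 'c', length=2
  Position 7 ('a'): new char, reset run to 1
Longest run: 'a' with length 3

3


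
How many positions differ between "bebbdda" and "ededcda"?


Comparing "bebbdda" and "ededcda" position by position:
  Position 0: 'b' vs 'e' => DIFFER
  Position 1: 'e' vs 'd' => DIFFER
  Position 2: 'b' vs 'e' => DIFFER
  Position 3: 'b' vs 'd' => DIFFER
  Position 4: 'd' vs 'c' => DIFFER
  Position 5: 'd' vs 'd' => same
  Position 6: 'a' vs 'a' => same
Positions that differ: 5

5


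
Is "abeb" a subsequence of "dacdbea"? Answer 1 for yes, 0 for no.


Check if "abeb" is a subsequence of "dacdbea"
Greedy scan:
  Position 0 ('d'): no match needed
  Position 1 ('a'): matches sub[0] = 'a'
  Position 2 ('c'): no match needed
  Position 3 ('d'): no match needed
  Position 4 ('b'): matches sub[1] = 'b'
  Position 5 ('e'): matches sub[2] = 'e'
  Position 6 ('a'): no match needed
Only matched 3/4 characters => not a subsequence

0


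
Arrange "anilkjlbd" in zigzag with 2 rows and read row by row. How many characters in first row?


Zigzag "anilkjlbd" into 2 rows:
Placing characters:
  'a' => row 0
  'n' => row 1
  'i' => row 0
  'l' => row 1
  'k' => row 0
  'j' => row 1
  'l' => row 0
  'b' => row 1
  'd' => row 0
Rows:
  Row 0: "aikld"
  Row 1: "nljb"
First row length: 5

5


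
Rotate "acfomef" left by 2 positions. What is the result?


Input: "acfomef", rotate left by 2
First 2 characters: "ac"
Remaining characters: "fomef"
Concatenate remaining + first: "fomef" + "ac" = "fomefac"

fomefac


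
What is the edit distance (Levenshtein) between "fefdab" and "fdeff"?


Computing edit distance: "fefdab" -> "fdeff"
DP table:
           f    d    e    f    f
      0    1    2    3    4    5
  f   1    0    1    2    3    4
  e   2    1    1    1    2    3
  f   3    2    2    2    1    2
  d   4    3    2    3    2    2
  a   5    4    3    3    3    3
  b   6    5    4    4    4    4
Edit distance = dp[6][5] = 4

4


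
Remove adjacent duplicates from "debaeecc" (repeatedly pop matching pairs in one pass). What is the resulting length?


Input: debaeecc
Stack-based adjacent duplicate removal:
  Read 'd': push. Stack: d
  Read 'e': push. Stack: de
  Read 'b': push. Stack: deb
  Read 'a': push. Stack: deba
  Read 'e': push. Stack: debae
  Read 'e': matches stack top 'e' => pop. Stack: deba
  Read 'c': push. Stack: debac
  Read 'c': matches stack top 'c' => pop. Stack: deba
Final stack: "deba" (length 4)

4


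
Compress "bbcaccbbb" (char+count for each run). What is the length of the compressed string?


Input: bbcaccbbb
Runs:
  'b' x 2 => "b2"
  'c' x 1 => "c1"
  'a' x 1 => "a1"
  'c' x 2 => "c2"
  'b' x 3 => "b3"
Compressed: "b2c1a1c2b3"
Compressed length: 10

10


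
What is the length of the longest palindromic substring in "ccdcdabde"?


Input: "ccdcdabde"
Checking substrings for palindromes:
  [1:4] "cdc" (len 3) => palindrome
  [2:5] "dcd" (len 3) => palindrome
  [0:2] "cc" (len 2) => palindrome
Longest palindromic substring: "cdc" with length 3

3


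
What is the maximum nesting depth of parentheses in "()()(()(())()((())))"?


Input: "()()(()(())()((())))"
Tracking depth:
  Position 0 '(': depth becomes 1
  Position 1 ')': depth becomes 0
  Position 2 '(': depth becomes 1
  Position 3 ')': depth becomes 0
  Position 4 '(': depth becomes 1
  Position 5 '(': depth becomes 2
  Position 6 ')': depth becomes 1
  Position 7 '(': depth becomes 2
  Position 8 '(': depth becomes 3
  Position 9 ')': depth becomes 2
  Position 10 ')': depth becomes 1
  Position 11 '(': depth becomes 2
  Position 12 ')': depth becomes 1
  Position 13 '(': depth becomes 2
  Position 14 '(': depth becomes 3
  Position 15 '(': depth becomes 4
  Position 16 ')': depth becomes 3
  Position 17 ')': depth becomes 2
  Position 18 ')': depth becomes 1
  Position 19 ')': depth becomes 0
Maximum depth reached: 4

4


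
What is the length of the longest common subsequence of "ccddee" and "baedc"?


LCS of "ccddee" and "baedc"
DP table:
           b    a    e    d    c
      0    0    0    0    0    0
  c   0    0    0    0    0    1
  c   0    0    0    0    0    1
  d   0    0    0    0    1    1
  d   0    0    0    0    1    1
  e   0    0    0    1    1    1
  e   0    0    0    1    1    1
LCS length = dp[6][5] = 1

1


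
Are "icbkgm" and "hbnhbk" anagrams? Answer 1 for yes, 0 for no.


Strings: "icbkgm", "hbnhbk"
Sorted first:  bcgikm
Sorted second: bbhhkn
Differ at position 1: 'c' vs 'b' => not anagrams

0


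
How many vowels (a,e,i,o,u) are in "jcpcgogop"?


Input: jcpcgogop
Checking each character:
  'j' at position 0: consonant
  'c' at position 1: consonant
  'p' at position 2: consonant
  'c' at position 3: consonant
  'g' at position 4: consonant
  'o' at position 5: vowel (running total: 1)
  'g' at position 6: consonant
  'o' at position 7: vowel (running total: 2)
  'p' at position 8: consonant
Total vowels: 2

2


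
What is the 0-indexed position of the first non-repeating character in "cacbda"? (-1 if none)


Input: cacbda
Character frequencies:
  'a': 2
  'b': 1
  'c': 2
  'd': 1
Scanning left to right for freq == 1:
  Position 0 ('c'): freq=2, skip
  Position 1 ('a'): freq=2, skip
  Position 2 ('c'): freq=2, skip
  Position 3 ('b'): unique! => answer = 3

3


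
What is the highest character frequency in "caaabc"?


Input: caaabc
Character counts:
  'a': 3
  'b': 1
  'c': 2
Maximum frequency: 3

3


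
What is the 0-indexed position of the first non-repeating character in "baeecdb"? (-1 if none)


Input: baeecdb
Character frequencies:
  'a': 1
  'b': 2
  'c': 1
  'd': 1
  'e': 2
Scanning left to right for freq == 1:
  Position 0 ('b'): freq=2, skip
  Position 1 ('a'): unique! => answer = 1

1


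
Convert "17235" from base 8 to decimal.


Input: "17235" in base 8
Positional expansion:
  Digit '1' (value 1) x 8^4 = 4096
  Digit '7' (value 7) x 8^3 = 3584
  Digit '2' (value 2) x 8^2 = 128
  Digit '3' (value 3) x 8^1 = 24
  Digit '5' (value 5) x 8^0 = 5
Sum = 7837

7837


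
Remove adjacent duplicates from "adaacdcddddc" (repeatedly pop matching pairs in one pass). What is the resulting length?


Input: adaacdcddddc
Stack-based adjacent duplicate removal:
  Read 'a': push. Stack: a
  Read 'd': push. Stack: ad
  Read 'a': push. Stack: ada
  Read 'a': matches stack top 'a' => pop. Stack: ad
  Read 'c': push. Stack: adc
  Read 'd': push. Stack: adcd
  Read 'c': push. Stack: adcdc
  Read 'd': push. Stack: adcdcd
  Read 'd': matches stack top 'd' => pop. Stack: adcdc
  Read 'd': push. Stack: adcdcd
  Read 'd': matches stack top 'd' => pop. Stack: adcdc
  Read 'c': matches stack top 'c' => pop. Stack: adcd
Final stack: "adcd" (length 4)

4


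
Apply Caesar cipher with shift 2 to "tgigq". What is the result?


Caesar cipher: shift "tgigq" by 2
  't' (pos 19) + 2 = pos 21 = 'v'
  'g' (pos 6) + 2 = pos 8 = 'i'
  'i' (pos 8) + 2 = pos 10 = 'k'
  'g' (pos 6) + 2 = pos 8 = 'i'
  'q' (pos 16) + 2 = pos 18 = 's'
Result: vikis

vikis


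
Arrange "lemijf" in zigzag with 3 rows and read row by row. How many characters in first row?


Zigzag "lemijf" into 3 rows:
Placing characters:
  'l' => row 0
  'e' => row 1
  'm' => row 2
  'i' => row 1
  'j' => row 0
  'f' => row 1
Rows:
  Row 0: "lj"
  Row 1: "eif"
  Row 2: "m"
First row length: 2

2


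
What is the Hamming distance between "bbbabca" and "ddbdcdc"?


Comparing "bbbabca" and "ddbdcdc" position by position:
  Position 0: 'b' vs 'd' => differ
  Position 1: 'b' vs 'd' => differ
  Position 2: 'b' vs 'b' => same
  Position 3: 'a' vs 'd' => differ
  Position 4: 'b' vs 'c' => differ
  Position 5: 'c' vs 'd' => differ
  Position 6: 'a' vs 'c' => differ
Total differences (Hamming distance): 6

6


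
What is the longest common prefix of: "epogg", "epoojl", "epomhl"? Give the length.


Words: epogg, epoojl, epomhl
  Position 0: all 'e' => match
  Position 1: all 'p' => match
  Position 2: all 'o' => match
  Position 3: ('g', 'o', 'm') => mismatch, stop
LCP = "epo" (length 3)

3


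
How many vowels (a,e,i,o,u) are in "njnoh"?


Input: njnoh
Checking each character:
  'n' at position 0: consonant
  'j' at position 1: consonant
  'n' at position 2: consonant
  'o' at position 3: vowel (running total: 1)
  'h' at position 4: consonant
Total vowels: 1

1


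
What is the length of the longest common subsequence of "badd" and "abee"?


LCS of "badd" and "abee"
DP table:
           a    b    e    e
      0    0    0    0    0
  b   0    0    1    1    1
  a   0    1    1    1    1
  d   0    1    1    1    1
  d   0    1    1    1    1
LCS length = dp[4][4] = 1

1


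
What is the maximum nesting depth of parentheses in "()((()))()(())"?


Input: "()((()))()(())"
Tracking depth:
  Position 0 '(': depth becomes 1
  Position 1 ')': depth becomes 0
  Position 2 '(': depth becomes 1
  Position 3 '(': depth becomes 2
  Position 4 '(': depth becomes 3
  Position 5 ')': depth becomes 2
  Position 6 ')': depth becomes 1
  Position 7 ')': depth becomes 0
  Position 8 '(': depth becomes 1
  Position 9 ')': depth becomes 0
  Position 10 '(': depth becomes 1
  Position 11 '(': depth becomes 2
  Position 12 ')': depth becomes 1
  Position 13 ')': depth becomes 0
Maximum depth reached: 3

3


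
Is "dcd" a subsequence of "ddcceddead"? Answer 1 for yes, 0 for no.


Check if "dcd" is a subsequence of "ddcceddead"
Greedy scan:
  Position 0 ('d'): matches sub[0] = 'd'
  Position 1 ('d'): no match needed
  Position 2 ('c'): matches sub[1] = 'c'
  Position 3 ('c'): no match needed
  Position 4 ('e'): no match needed
  Position 5 ('d'): matches sub[2] = 'd'
  Position 6 ('d'): no match needed
  Position 7 ('e'): no match needed
  Position 8 ('a'): no match needed
  Position 9 ('d'): no match needed
All 3 characters matched => is a subsequence

1


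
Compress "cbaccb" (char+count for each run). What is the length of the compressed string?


Input: cbaccb
Runs:
  'c' x 1 => "c1"
  'b' x 1 => "b1"
  'a' x 1 => "a1"
  'c' x 2 => "c2"
  'b' x 1 => "b1"
Compressed: "c1b1a1c2b1"
Compressed length: 10

10


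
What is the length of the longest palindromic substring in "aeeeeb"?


Input: "aeeeeb"
Checking substrings for palindromes:
  [1:5] "eeee" (len 4) => palindrome
  [1:4] "eee" (len 3) => palindrome
  [2:5] "eee" (len 3) => palindrome
  [1:3] "ee" (len 2) => palindrome
  [2:4] "ee" (len 2) => palindrome
  [3:5] "ee" (len 2) => palindrome
Longest palindromic substring: "eeee" with length 4

4


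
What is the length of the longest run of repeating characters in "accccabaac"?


Input: "accccabaac"
Scanning for longest run:
  Position 1 ('c'): new char, reset run to 1
  Position 2 ('c'): continues run of 'c', length=2
  Position 3 ('c'): continues run of 'c', length=3
  Position 4 ('c'): continues run of 'c', length=4
  Position 5 ('a'): new char, reset run to 1
  Position 6 ('b'): new char, reset run to 1
  Position 7 ('a'): new char, reset run to 1
  Position 8 ('a'): continues run of 'a', length=2
  Position 9 ('c'): new char, reset run to 1
Longest run: 'c' with length 4

4


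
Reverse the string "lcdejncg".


Input: lcdejncg
Reading characters right to left:
  Position 7: 'g'
  Position 6: 'c'
  Position 5: 'n'
  Position 4: 'j'
  Position 3: 'e'
  Position 2: 'd'
  Position 1: 'c'
  Position 0: 'l'
Reversed: gcnjedcl

gcnjedcl


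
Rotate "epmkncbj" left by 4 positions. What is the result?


Input: "epmkncbj", rotate left by 4
First 4 characters: "epmk"
Remaining characters: "ncbj"
Concatenate remaining + first: "ncbj" + "epmk" = "ncbjepmk"

ncbjepmk


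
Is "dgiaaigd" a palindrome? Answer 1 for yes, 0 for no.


Input: dgiaaigd
Reversed: dgiaaigd
  Compare pos 0 ('d') with pos 7 ('d'): match
  Compare pos 1 ('g') with pos 6 ('g'): match
  Compare pos 2 ('i') with pos 5 ('i'): match
  Compare pos 3 ('a') with pos 4 ('a'): match
Result: palindrome

1


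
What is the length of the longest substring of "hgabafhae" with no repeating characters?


Input: "hgabafhae"
Sliding window (track last position of each char):
  Position 0 ('h'): window [0,0] length 1 -- new best
  Position 1 ('g'): window [0,1] length 2 -- new best
  Position 2 ('a'): window [0,2] length 3 -- new best
  Position 3 ('b'): window [0,3] length 4 -- new best
  Position 4 ('a'): repeat (last at 2), move window start to 3
  Position 4 ('a'): window [3,4] length 2
  Position 5 ('f'): window [3,5] length 3
  Position 6 ('h'): window [3,6] length 4
  Position 7 ('a'): repeat (last at 4), move window start to 5
  Position 7 ('a'): window [5,7] length 3
  Position 8 ('e'): window [5,8] length 4
Longest substring with no repeats: "hgab" with length 4

4


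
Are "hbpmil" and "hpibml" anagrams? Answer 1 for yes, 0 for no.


Strings: "hbpmil", "hpibml"
Sorted first:  bhilmp
Sorted second: bhilmp
Sorted forms match => anagrams

1


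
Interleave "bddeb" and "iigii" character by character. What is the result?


Interleaving "bddeb" and "iigii":
  Position 0: 'b' from first, 'i' from second => "bi"
  Position 1: 'd' from first, 'i' from second => "di"
  Position 2: 'd' from first, 'g' from second => "dg"
  Position 3: 'e' from first, 'i' from second => "ei"
  Position 4: 'b' from first, 'i' from second => "bi"
Result: bididgeibi

bididgeibi


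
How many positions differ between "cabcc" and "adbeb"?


Comparing "cabcc" and "adbeb" position by position:
  Position 0: 'c' vs 'a' => DIFFER
  Position 1: 'a' vs 'd' => DIFFER
  Position 2: 'b' vs 'b' => same
  Position 3: 'c' vs 'e' => DIFFER
  Position 4: 'c' vs 'b' => DIFFER
Positions that differ: 4

4


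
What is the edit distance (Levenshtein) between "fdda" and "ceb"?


Computing edit distance: "fdda" -> "ceb"
DP table:
           c    e    b
      0    1    2    3
  f   1    1    2    3
  d   2    2    2    3
  d   3    3    3    3
  a   4    4    4    4
Edit distance = dp[4][3] = 4

4


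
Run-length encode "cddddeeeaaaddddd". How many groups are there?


Input: cddddeeeaaaddddd
Scanning for consecutive runs:
  Group 1: 'c' x 1 (positions 0-0)
  Group 2: 'd' x 4 (positions 1-4)
  Group 3: 'e' x 3 (positions 5-7)
  Group 4: 'a' x 3 (positions 8-10)
  Group 5: 'd' x 5 (positions 11-15)
Total groups: 5

5


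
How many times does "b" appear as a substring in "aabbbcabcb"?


Searching for "b" in "aabbbcabcb"
Scanning each position:
  Position 0: "a" => no
  Position 1: "a" => no
  Position 2: "b" => MATCH
  Position 3: "b" => MATCH
  Position 4: "b" => MATCH
  Position 5: "c" => no
  Position 6: "a" => no
  Position 7: "b" => MATCH
  Position 8: "c" => no
  Position 9: "b" => MATCH
Total occurrences: 5

5


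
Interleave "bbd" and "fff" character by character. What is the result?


Interleaving "bbd" and "fff":
  Position 0: 'b' from first, 'f' from second => "bf"
  Position 1: 'b' from first, 'f' from second => "bf"
  Position 2: 'd' from first, 'f' from second => "df"
Result: bfbfdf

bfbfdf


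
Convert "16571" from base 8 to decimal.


Input: "16571" in base 8
Positional expansion:
  Digit '1' (value 1) x 8^4 = 4096
  Digit '6' (value 6) x 8^3 = 3072
  Digit '5' (value 5) x 8^2 = 320
  Digit '7' (value 7) x 8^1 = 56
  Digit '1' (value 1) x 8^0 = 1
Sum = 7545

7545


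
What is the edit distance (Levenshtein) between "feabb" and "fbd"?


Computing edit distance: "feabb" -> "fbd"
DP table:
           f    b    d
      0    1    2    3
  f   1    0    1    2
  e   2    1    1    2
  a   3    2    2    2
  b   4    3    2    3
  b   5    4    3    3
Edit distance = dp[5][3] = 3

3


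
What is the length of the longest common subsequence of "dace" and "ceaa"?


LCS of "dace" and "ceaa"
DP table:
           c    e    a    a
      0    0    0    0    0
  d   0    0    0    0    0
  a   0    0    0    1    1
  c   0    1    1    1    1
  e   0    1    2    2    2
LCS length = dp[4][4] = 2

2


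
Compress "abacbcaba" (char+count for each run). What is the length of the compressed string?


Input: abacbcaba
Runs:
  'a' x 1 => "a1"
  'b' x 1 => "b1"
  'a' x 1 => "a1"
  'c' x 1 => "c1"
  'b' x 1 => "b1"
  'c' x 1 => "c1"
  'a' x 1 => "a1"
  'b' x 1 => "b1"
  'a' x 1 => "a1"
Compressed: "a1b1a1c1b1c1a1b1a1"
Compressed length: 18

18


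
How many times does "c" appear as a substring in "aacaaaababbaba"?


Searching for "c" in "aacaaaababbaba"
Scanning each position:
  Position 0: "a" => no
  Position 1: "a" => no
  Position 2: "c" => MATCH
  Position 3: "a" => no
  Position 4: "a" => no
  Position 5: "a" => no
  Position 6: "a" => no
  Position 7: "b" => no
  Position 8: "a" => no
  Position 9: "b" => no
  Position 10: "b" => no
  Position 11: "a" => no
  Position 12: "b" => no
  Position 13: "a" => no
Total occurrences: 1

1


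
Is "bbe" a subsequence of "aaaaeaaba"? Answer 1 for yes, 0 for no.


Check if "bbe" is a subsequence of "aaaaeaaba"
Greedy scan:
  Position 0 ('a'): no match needed
  Position 1 ('a'): no match needed
  Position 2 ('a'): no match needed
  Position 3 ('a'): no match needed
  Position 4 ('e'): no match needed
  Position 5 ('a'): no match needed
  Position 6 ('a'): no match needed
  Position 7 ('b'): matches sub[0] = 'b'
  Position 8 ('a'): no match needed
Only matched 1/3 characters => not a subsequence

0


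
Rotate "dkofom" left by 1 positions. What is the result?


Input: "dkofom", rotate left by 1
First 1 characters: "d"
Remaining characters: "kofom"
Concatenate remaining + first: "kofom" + "d" = "kofomd"

kofomd


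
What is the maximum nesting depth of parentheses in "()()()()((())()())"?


Input: "()()()()((())()())"
Tracking depth:
  Position 0 '(': depth becomes 1
  Position 1 ')': depth becomes 0
  Position 2 '(': depth becomes 1
  Position 3 ')': depth becomes 0
  Position 4 '(': depth becomes 1
  Position 5 ')': depth becomes 0
  Position 6 '(': depth becomes 1
  Position 7 ')': depth becomes 0
  Position 8 '(': depth becomes 1
  Position 9 '(': depth becomes 2
  Position 10 '(': depth becomes 3
  Position 11 ')': depth becomes 2
  Position 12 ')': depth becomes 1
  Position 13 '(': depth becomes 2
  Position 14 ')': depth becomes 1
  Position 15 '(': depth becomes 2
  Position 16 ')': depth becomes 1
  Position 17 ')': depth becomes 0
Maximum depth reached: 3

3


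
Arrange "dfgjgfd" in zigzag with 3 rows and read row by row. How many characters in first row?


Zigzag "dfgjgfd" into 3 rows:
Placing characters:
  'd' => row 0
  'f' => row 1
  'g' => row 2
  'j' => row 1
  'g' => row 0
  'f' => row 1
  'd' => row 2
Rows:
  Row 0: "dg"
  Row 1: "fjf"
  Row 2: "gd"
First row length: 2

2


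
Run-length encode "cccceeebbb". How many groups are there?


Input: cccceeebbb
Scanning for consecutive runs:
  Group 1: 'c' x 4 (positions 0-3)
  Group 2: 'e' x 3 (positions 4-6)
  Group 3: 'b' x 3 (positions 7-9)
Total groups: 3

3


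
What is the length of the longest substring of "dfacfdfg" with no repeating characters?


Input: "dfacfdfg"
Sliding window (track last position of each char):
  Position 0 ('d'): window [0,0] length 1 -- new best
  Position 1 ('f'): window [0,1] length 2 -- new best
  Position 2 ('a'): window [0,2] length 3 -- new best
  Position 3 ('c'): window [0,3] length 4 -- new best
  Position 4 ('f'): repeat (last at 1), move window start to 2
  Position 4 ('f'): window [2,4] length 3
  Position 5 ('d'): window [2,5] length 4
  Position 6 ('f'): repeat (last at 4), move window start to 5
  Position 6 ('f'): window [5,6] length 2
  Position 7 ('g'): window [5,7] length 3
Longest substring with no repeats: "dfac" with length 4

4


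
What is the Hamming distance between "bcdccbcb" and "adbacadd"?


Comparing "bcdccbcb" and "adbacadd" position by position:
  Position 0: 'b' vs 'a' => differ
  Position 1: 'c' vs 'd' => differ
  Position 2: 'd' vs 'b' => differ
  Position 3: 'c' vs 'a' => differ
  Position 4: 'c' vs 'c' => same
  Position 5: 'b' vs 'a' => differ
  Position 6: 'c' vs 'd' => differ
  Position 7: 'b' vs 'd' => differ
Total differences (Hamming distance): 7

7


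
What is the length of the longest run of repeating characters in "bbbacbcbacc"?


Input: "bbbacbcbacc"
Scanning for longest run:
  Position 1 ('b'): continues run of 'b', length=2
  Position 2 ('b'): continues run of 'b', length=3
  Position 3 ('a'): new char, reset run to 1
  Position 4 ('c'): new char, reset run to 1
  Position 5 ('b'): new char, reset run to 1
  Position 6 ('c'): new char, reset run to 1
  Position 7 ('b'): new char, reset run to 1
  Position 8 ('a'): new char, reset run to 1
  Position 9 ('c'): new char, reset run to 1
  Position 10 ('c'): continues run of 'c', length=2
Longest run: 'b' with length 3

3


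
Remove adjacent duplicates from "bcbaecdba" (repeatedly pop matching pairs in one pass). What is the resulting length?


Input: bcbaecdba
Stack-based adjacent duplicate removal:
  Read 'b': push. Stack: b
  Read 'c': push. Stack: bc
  Read 'b': push. Stack: bcb
  Read 'a': push. Stack: bcba
  Read 'e': push. Stack: bcbae
  Read 'c': push. Stack: bcbaec
  Read 'd': push. Stack: bcbaecd
  Read 'b': push. Stack: bcbaecdb
  Read 'a': push. Stack: bcbaecdba
Final stack: "bcbaecdba" (length 9)

9


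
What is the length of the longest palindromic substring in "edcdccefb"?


Input: "edcdccefb"
Checking substrings for palindromes:
  [1:4] "dcd" (len 3) => palindrome
  [2:5] "cdc" (len 3) => palindrome
  [4:6] "cc" (len 2) => palindrome
Longest palindromic substring: "dcd" with length 3

3


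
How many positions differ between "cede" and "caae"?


Comparing "cede" and "caae" position by position:
  Position 0: 'c' vs 'c' => same
  Position 1: 'e' vs 'a' => DIFFER
  Position 2: 'd' vs 'a' => DIFFER
  Position 3: 'e' vs 'e' => same
Positions that differ: 2

2


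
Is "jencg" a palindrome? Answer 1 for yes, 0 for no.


Input: jencg
Reversed: gcnej
  Compare pos 0 ('j') with pos 4 ('g'): MISMATCH
  Compare pos 1 ('e') with pos 3 ('c'): MISMATCH
Result: not a palindrome

0


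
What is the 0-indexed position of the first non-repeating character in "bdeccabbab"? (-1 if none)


Input: bdeccabbab
Character frequencies:
  'a': 2
  'b': 4
  'c': 2
  'd': 1
  'e': 1
Scanning left to right for freq == 1:
  Position 0 ('b'): freq=4, skip
  Position 1 ('d'): unique! => answer = 1

1


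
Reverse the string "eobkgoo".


Input: eobkgoo
Reading characters right to left:
  Position 6: 'o'
  Position 5: 'o'
  Position 4: 'g'
  Position 3: 'k'
  Position 2: 'b'
  Position 1: 'o'
  Position 0: 'e'
Reversed: oogkboe

oogkboe
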